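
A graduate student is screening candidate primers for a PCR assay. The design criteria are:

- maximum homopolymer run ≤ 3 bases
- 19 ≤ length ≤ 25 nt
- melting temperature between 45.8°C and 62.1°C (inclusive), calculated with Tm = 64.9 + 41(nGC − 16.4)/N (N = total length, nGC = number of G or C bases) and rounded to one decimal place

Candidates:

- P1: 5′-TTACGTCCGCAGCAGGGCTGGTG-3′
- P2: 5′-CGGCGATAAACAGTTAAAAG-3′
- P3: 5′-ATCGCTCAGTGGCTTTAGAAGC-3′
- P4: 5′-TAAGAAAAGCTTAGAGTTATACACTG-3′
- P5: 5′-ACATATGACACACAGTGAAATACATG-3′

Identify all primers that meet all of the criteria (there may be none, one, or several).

P3 only.

P1 (23 nt, A=3 T=5 G=9 C=6): longest run = 3 ✓; length 23 ✓; Tm = 64.9 + 41·(15 − 16.4)/23 = 62.4°C, outside 45.8–62.1°C ✗ — fails.
P2 (20 nt, A=9 T=3 G=5 C=3): longest run = 4, exceeds 3 ✗; length 20 ✓; Tm = 64.9 + 41·(8 − 16.4)/20 = 47.7°C ✓ — fails.
P3 (22 nt, A=5 T=6 G=6 C=5): longest run = 3 ✓; length 22 ✓; Tm = 64.9 + 41·(11 − 16.4)/22 = 54.8°C ✓ — passes.
P4 (26 nt, A=11 T=7 G=5 C=3): longest run = 4, exceeds 3 ✗; length 26, outside 19–25 ✗; Tm = 64.9 + 41·(8 − 16.4)/26 = 51.7°C ✓ — fails.
P5 (26 nt, A=12 T=5 G=4 C=5): longest run = 3 ✓; length 26, outside 19–25 ✗; Tm = 64.9 + 41·(9 − 16.4)/26 = 53.2°C ✓ — fails.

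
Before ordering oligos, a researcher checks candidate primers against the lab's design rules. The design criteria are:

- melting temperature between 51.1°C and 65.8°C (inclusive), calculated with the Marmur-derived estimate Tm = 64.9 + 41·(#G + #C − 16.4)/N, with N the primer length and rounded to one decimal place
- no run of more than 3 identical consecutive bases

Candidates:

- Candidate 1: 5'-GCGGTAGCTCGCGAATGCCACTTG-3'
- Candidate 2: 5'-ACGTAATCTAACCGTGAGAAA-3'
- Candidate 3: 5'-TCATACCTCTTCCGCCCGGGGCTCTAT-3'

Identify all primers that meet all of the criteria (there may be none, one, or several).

Candidate 1 only.

Candidate 1 (24 nt, A=4 T=5 G=8 C=7): Tm = 64.9 + 41·(15 − 16.4)/24 = 62.5°C ✓; longest run = 2 ✓ — passes.
Candidate 2 (21 nt, A=9 T=4 G=4 C=4): Tm = 64.9 + 41·(8 − 16.4)/21 = 48.5°C, outside 51.1–65.8°C ✗; longest run = 3 ✓ — fails.
Candidate 3 (27 nt, A=3 T=8 G=5 C=11): Tm = 64.9 + 41·(16 − 16.4)/27 = 64.3°C ✓; longest run = 4, exceeds 3 ✗ — fails.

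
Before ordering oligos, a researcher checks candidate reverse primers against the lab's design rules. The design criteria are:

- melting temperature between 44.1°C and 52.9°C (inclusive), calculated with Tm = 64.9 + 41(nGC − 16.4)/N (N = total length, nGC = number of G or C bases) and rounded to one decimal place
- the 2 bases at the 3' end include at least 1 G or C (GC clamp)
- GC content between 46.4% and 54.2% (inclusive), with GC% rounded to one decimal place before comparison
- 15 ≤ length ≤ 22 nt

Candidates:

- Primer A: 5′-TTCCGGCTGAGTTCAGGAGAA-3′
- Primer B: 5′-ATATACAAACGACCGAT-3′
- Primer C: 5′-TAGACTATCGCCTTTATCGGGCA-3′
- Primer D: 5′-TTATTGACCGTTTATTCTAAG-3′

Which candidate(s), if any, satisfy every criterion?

Primer A (21 nt, A=5 T=5 G=7 C=4): Tm = 64.9 + 41·(11 − 16.4)/21 = 54.4°C, outside 44.1–52.9°C ✗; 3' end AA has 0 G/C, need ≥1 ✗; GC 11/21 = 52.4% ✓; length 21 ✓ — fails.
Primer B (17 nt, A=8 T=3 G=2 C=4): Tm = 64.9 + 41·(6 − 16.4)/17 = 39.8°C, outside 44.1–52.9°C ✗; 3' end AT has 0 G/C, need ≥1 ✗; GC 6/17 = 35.3%, outside 46.4–54.2% ✗; length 17 ✓ — fails.
Primer C (23 nt, A=5 T=7 G=5 C=6): Tm = 64.9 + 41·(11 − 16.4)/23 = 55.3°C, outside 44.1–52.9°C ✗; 3' end CA has 1 G/C ✓; GC 11/23 = 47.8% ✓; length 23, outside 15–22 ✗ — fails.
Primer D (21 nt, A=5 T=10 G=3 C=3): Tm = 64.9 + 41·(6 − 16.4)/21 = 44.6°C ✓; 3' end AG has 1 G/C ✓; GC 6/21 = 28.6%, outside 46.4–54.2% ✗; length 21 ✓ — fails.

None of the candidates satisfy all criteria.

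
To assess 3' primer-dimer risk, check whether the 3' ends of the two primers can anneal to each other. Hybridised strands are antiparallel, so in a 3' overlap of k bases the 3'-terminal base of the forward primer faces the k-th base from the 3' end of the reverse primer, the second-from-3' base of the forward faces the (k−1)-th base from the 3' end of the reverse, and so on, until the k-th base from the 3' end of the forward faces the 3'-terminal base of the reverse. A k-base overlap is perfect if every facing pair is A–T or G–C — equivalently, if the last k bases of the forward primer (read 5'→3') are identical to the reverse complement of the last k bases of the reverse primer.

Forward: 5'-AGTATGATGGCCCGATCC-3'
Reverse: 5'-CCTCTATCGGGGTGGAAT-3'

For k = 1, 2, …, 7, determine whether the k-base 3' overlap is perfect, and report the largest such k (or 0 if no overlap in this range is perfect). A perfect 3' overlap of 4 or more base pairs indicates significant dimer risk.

Longest perfect overlap: 0 complementary base pairs; below the dimer-risk threshold (threshold 4).

Last 7 bases (5'→3') — forward …CCGATCC, reverse …GTGGAAT.
Reverse complement of the reverse primer's last 7 bases: ATTCCAC; its first k bases are the reverse complement of the reverse primer's last k bases, so a perfect k-base overlap needs the forward primer's last k bases to equal them.
Comparing (forward last k vs required): k=1: C vs A ✗; k=2: CC vs AT ✗; k=3: TCC vs ATT ✗; k=4: ATCC vs ATTC ✗; k=5: GATCC vs ATTCC ✗; k=6: CGATCC vs ATTCCA ✗; k=7: CCGATCC vs ATTCCAC ✗.
No overlap length from 1 to 7 is perfect, so the longest perfect 3' overlap is 0.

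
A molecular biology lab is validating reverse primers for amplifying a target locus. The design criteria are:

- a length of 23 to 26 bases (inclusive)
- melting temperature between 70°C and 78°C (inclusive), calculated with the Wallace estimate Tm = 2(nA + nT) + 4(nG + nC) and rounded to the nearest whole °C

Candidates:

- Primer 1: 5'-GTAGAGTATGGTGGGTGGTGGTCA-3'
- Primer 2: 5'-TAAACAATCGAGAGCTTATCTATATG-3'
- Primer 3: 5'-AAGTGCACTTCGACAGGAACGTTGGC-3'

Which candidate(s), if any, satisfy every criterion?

Primer 1 only.

Primer 1 (24 nt, A=4 T=7 G=12 C=1): length 24 ✓; Tm = 2·11 + 4·13 = 74°C ✓ — passes.
Primer 2 (26 nt, A=10 T=8 G=4 C=4): length 26 ✓; Tm = 2·18 + 4·8 = 68°C, outside 70–78°C ✗ — fails.
Primer 3 (26 nt, A=7 T=5 G=8 C=6): length 26 ✓; Tm = 2·12 + 4·14 = 80°C, outside 70–78°C ✗ — fails.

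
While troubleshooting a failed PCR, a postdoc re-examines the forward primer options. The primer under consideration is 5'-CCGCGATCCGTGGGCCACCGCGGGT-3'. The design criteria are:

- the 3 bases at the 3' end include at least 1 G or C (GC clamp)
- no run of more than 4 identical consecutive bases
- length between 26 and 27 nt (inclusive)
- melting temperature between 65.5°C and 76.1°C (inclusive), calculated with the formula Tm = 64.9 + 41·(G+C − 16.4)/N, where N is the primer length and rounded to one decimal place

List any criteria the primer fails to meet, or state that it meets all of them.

Base counts: A=2, T=3, G=10, C=10 (length 25).
GC clamp: 3' end GGT has 2 G/C ✓
homopolymer run: longest run = 3 ✓
length: length 25, outside 26–27 ✗
Tm: Tm = 64.9 + 41·(20 − 16.4)/25 = 70.8°C ✓

Fails: length.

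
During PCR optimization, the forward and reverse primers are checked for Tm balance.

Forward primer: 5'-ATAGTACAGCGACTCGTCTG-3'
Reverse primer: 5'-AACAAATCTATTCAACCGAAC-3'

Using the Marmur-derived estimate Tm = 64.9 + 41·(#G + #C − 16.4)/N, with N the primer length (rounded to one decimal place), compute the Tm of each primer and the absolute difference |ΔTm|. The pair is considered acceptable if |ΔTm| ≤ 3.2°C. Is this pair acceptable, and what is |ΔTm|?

Forward: G+C = 10, N = 20 → Tm = 64.9 + 41·(10 − 16.4)/20 = 51.8°C.
Reverse: G+C = 7, N = 21 → Tm = 64.9 + 41·(7 − 16.4)/21 = 46.5°C.
|ΔTm| = |51.8 − 46.5| = 5.3°C, > 3.2°C.

|ΔTm| = 5.3°C; the pair is not acceptable.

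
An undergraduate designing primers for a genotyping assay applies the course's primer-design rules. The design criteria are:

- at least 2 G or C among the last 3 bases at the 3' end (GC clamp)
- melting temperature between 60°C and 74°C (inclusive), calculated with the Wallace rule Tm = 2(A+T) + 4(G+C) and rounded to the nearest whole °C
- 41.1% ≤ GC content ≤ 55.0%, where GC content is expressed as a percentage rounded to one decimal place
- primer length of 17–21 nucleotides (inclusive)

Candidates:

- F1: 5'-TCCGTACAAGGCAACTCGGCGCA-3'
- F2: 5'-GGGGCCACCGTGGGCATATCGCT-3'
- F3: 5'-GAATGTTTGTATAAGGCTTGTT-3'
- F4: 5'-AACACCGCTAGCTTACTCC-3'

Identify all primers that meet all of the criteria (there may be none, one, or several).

F1 (23 nt, A=6 T=3 G=6 C=8): 3' end GCA has 2 G/C ✓; Tm = 2·9 + 4·14 = 74°C ✓; GC 14/23 = 60.9%, outside 41.1–55.0% ✗; length 23, outside 17–21 ✗ — fails.
F2 (23 nt, A=3 T=4 G=9 C=7): 3' end GCT has 2 G/C ✓; Tm = 2·7 + 4·16 = 78°C, outside 60–74°C ✗; GC 16/23 = 69.6%, outside 41.1–55.0% ✗; length 23, outside 17–21 ✗ — fails.
F3 (22 nt, A=5 T=10 G=6 C=1): 3' end GTT has 1 G/C, need ≥2 ✗; Tm = 2·15 + 4·7 = 58°C, outside 60–74°C ✗; GC 7/22 = 31.8%, outside 41.1–55.0% ✗; length 22, outside 17–21 ✗ — fails.
F4 (19 nt, A=5 T=4 G=2 C=8): 3' end TCC has 2 G/C ✓; Tm = 2·9 + 4·10 = 58°C, outside 60–74°C ✗; GC 10/19 = 52.6% ✓; length 19 ✓ — fails.

None of the candidates satisfy all criteria.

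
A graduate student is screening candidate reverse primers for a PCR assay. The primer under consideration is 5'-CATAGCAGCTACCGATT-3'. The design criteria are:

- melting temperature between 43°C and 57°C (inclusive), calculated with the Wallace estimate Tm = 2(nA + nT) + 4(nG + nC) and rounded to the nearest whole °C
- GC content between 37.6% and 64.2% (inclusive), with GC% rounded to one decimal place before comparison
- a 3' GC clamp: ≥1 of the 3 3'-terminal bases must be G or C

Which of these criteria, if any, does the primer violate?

Base counts: A=5, T=4, G=3, C=5 (length 17).
Tm: Tm = 2·9 + 4·8 = 50°C ✓
GC content: GC 8/17 = 47.1% ✓
GC clamp: 3' end ATT has 0 G/C, need ≥1 ✗

Fails: GC clamp.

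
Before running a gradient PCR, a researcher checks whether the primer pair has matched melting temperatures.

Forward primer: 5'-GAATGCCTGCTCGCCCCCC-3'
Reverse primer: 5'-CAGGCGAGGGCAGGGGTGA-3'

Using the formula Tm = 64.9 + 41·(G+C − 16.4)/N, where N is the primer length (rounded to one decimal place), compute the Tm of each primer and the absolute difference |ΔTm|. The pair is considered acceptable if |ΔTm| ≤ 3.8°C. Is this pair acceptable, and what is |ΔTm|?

Forward: G+C = 14, N = 19 → Tm = 64.9 + 41·(14 − 16.4)/19 = 59.7°C.
Reverse: G+C = 14, N = 19 → Tm = 64.9 + 41·(14 − 16.4)/19 = 59.7°C.
|ΔTm| = |59.7 − 59.7| = 0.0°C, ≤ 3.8°C.

|ΔTm| = 0.0°C; the pair is acceptable.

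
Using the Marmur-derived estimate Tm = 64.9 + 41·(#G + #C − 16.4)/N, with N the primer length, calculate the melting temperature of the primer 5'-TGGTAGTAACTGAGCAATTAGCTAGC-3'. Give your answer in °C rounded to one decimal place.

56.4°C

Base counts: A=8, T=7, G=7, C=4; G+C = 11, N = 26.
Tm = 64.9 + 41·(11 − 16.4)/26 = 64.9 + -221.40/26 = 56.4°C.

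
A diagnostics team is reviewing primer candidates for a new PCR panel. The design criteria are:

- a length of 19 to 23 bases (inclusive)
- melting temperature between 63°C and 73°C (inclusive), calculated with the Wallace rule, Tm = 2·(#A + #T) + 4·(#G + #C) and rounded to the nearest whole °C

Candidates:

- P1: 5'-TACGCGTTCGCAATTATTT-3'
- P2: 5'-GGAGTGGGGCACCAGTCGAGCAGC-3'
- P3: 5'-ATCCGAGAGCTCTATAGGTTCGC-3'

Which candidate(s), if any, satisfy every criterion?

P3 only.

P1 (19 nt, A=4 T=8 G=3 C=4): length 19 ✓; Tm = 2·12 + 4·7 = 52°C, outside 63–73°C ✗ — fails.
P2 (24 nt, A=5 T=2 G=11 C=6): length 24, outside 19–23 ✗; Tm = 2·7 + 4·17 = 82°C, outside 63–73°C ✗ — fails.
P3 (23 nt, A=5 T=6 G=6 C=6): length 23 ✓; Tm = 2·11 + 4·12 = 70°C ✓ — passes.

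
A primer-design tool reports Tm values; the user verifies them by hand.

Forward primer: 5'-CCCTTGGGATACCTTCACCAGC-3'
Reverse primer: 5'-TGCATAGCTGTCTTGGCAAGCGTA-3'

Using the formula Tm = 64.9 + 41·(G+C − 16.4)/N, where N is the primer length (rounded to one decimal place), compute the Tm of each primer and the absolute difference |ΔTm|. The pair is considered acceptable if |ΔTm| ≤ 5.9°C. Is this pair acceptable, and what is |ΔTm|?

Forward: G+C = 13, N = 22 → Tm = 64.9 + 41·(13 − 16.4)/22 = 58.6°C.
Reverse: G+C = 12, N = 24 → Tm = 64.9 + 41·(12 − 16.4)/24 = 57.4°C.
|ΔTm| = |58.6 − 57.4| = 1.2°C, ≤ 5.9°C.

|ΔTm| = 1.2°C; the pair is acceptable.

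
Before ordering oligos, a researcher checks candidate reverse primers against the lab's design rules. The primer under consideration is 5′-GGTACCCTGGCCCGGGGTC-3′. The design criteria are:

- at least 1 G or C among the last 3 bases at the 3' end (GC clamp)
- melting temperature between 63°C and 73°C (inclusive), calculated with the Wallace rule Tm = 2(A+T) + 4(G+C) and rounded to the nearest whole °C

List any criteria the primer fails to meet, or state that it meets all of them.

Meets all criteria.

Base counts: A=1, T=3, G=8, C=7 (length 19).
GC clamp: 3' end GTC has 2 G/C ✓
Tm: Tm = 2·4 + 4·15 = 68°C ✓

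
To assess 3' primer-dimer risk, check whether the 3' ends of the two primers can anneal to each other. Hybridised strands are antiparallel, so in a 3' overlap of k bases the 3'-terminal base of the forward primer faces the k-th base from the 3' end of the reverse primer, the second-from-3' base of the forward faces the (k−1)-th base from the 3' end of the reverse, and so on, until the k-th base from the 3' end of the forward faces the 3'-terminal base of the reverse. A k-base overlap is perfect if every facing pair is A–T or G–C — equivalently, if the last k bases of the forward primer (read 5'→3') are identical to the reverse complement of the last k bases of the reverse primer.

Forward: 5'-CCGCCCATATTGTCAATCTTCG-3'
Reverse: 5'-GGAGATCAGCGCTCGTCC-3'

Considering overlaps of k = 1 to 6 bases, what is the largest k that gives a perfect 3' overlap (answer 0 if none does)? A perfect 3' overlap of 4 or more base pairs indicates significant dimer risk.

Last 6 bases (5'→3') — forward …TCTTCG, reverse …TCGTCC.
Reverse complement of the reverse primer's last 6 bases: GGACGA; its first k bases are the reverse complement of the reverse primer's last k bases, so a perfect k-base overlap needs the forward primer's last k bases to equal them.
Comparing (forward last k vs required): k=1: G vs G ✓; k=2: CG vs GG ✗; k=3: TCG vs GGA ✗; k=4: TTCG vs GGAC ✗; k=5: CTTCG vs GGACG ✗; k=6: TCTTCG vs GGACGA ✗.
Only k = 1 is perfect, so the longest perfect 3' overlap is 1.

Longest perfect overlap: 1 complementary base pair; below the dimer-risk threshold (threshold 4).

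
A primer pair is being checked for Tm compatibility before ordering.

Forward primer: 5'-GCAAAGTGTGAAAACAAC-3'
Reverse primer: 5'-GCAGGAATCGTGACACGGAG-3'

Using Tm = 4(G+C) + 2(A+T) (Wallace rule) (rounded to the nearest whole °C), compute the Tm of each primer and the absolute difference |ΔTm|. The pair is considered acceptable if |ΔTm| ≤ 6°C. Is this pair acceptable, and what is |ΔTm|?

|ΔTm| = 14°C; the pair is not acceptable.

Forward: A=9 T=2 G=4 C=3 → Tm = 2·11 + 4·7 = 50°C.
Reverse: A=6 T=2 G=8 C=4 → Tm = 2·8 + 4·12 = 64°C.
|ΔTm| = |50 − 64| = 14°C, > 6°C.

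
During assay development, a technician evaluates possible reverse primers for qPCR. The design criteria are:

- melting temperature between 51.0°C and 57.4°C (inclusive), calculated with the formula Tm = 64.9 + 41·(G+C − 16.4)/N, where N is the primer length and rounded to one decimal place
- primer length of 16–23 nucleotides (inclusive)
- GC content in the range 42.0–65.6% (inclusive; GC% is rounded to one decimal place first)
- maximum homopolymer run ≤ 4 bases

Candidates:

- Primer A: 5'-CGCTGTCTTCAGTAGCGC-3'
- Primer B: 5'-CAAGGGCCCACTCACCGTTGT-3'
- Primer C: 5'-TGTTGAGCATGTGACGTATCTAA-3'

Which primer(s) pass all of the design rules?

Primer A only.

Primer A (18 nt, A=2 T=5 G=5 C=6): Tm = 64.9 + 41·(11 − 16.4)/18 = 52.6°C ✓; length 18 ✓; GC 11/18 = 61.1% ✓; longest run = 2 ✓ — passes.
Primer B (21 nt, A=4 T=4 G=5 C=8): Tm = 64.9 + 41·(13 − 16.4)/21 = 58.3°C, outside 51.0–57.4°C ✗; length 21 ✓; GC 13/21 = 61.9% ✓; longest run = 3 ✓ — fails.
Primer C (23 nt, A=6 T=8 G=6 C=3): Tm = 64.9 + 41·(9 − 16.4)/23 = 51.7°C ✓; length 23 ✓; GC 9/23 = 39.1%, outside 42.0–65.6% ✗; longest run = 2 ✓ — fails.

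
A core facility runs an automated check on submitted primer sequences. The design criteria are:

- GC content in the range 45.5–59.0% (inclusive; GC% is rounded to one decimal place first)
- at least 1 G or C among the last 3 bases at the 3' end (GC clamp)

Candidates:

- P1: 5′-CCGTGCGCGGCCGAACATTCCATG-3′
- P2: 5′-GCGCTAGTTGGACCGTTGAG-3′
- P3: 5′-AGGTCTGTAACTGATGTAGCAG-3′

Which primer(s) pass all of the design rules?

P1 (24 nt, A=4 T=4 G=7 C=9): GC 16/24 = 66.7%, outside 45.5–59.0% ✗; 3' end ATG has 1 G/C ✓ — fails.
P2 (20 nt, A=3 T=5 G=8 C=4): GC 12/20 = 60.0%, outside 45.5–59.0% ✗; 3' end GAG has 2 G/C ✓ — fails.
P3 (22 nt, A=6 T=6 G=7 C=3): GC 10/22 = 45.5% ✓; 3' end CAG has 2 G/C ✓ — passes.

P3 only.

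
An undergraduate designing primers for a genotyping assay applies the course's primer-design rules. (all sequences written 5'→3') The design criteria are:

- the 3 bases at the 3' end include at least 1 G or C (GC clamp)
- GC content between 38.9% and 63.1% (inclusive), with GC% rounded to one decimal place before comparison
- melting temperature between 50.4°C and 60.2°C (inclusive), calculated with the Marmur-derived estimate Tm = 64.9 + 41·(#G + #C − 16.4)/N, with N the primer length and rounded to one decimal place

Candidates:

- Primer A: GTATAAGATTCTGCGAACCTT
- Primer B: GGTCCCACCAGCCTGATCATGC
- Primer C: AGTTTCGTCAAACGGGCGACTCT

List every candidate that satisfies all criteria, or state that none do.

Primer C only.

Primer A (21 nt, A=6 T=7 G=4 C=4): 3' end CTT has 1 G/C ✓; GC 8/21 = 38.1%, outside 38.9–63.1% ✗; Tm = 64.9 + 41·(8 − 16.4)/21 = 48.5°C, outside 50.4–60.2°C ✗ — fails.
Primer B (22 nt, A=4 T=4 G=5 C=9): 3' end TGC has 2 G/C ✓; GC 14/22 = 63.6%, outside 38.9–63.1% ✗; Tm = 64.9 + 41·(14 − 16.4)/22 = 60.4°C, outside 50.4–60.2°C ✗ — fails.
Primer C (23 nt, A=5 T=6 G=6 C=6): 3' end TCT has 1 G/C ✓; GC 12/23 = 52.2% ✓; Tm = 64.9 + 41·(12 − 16.4)/23 = 57.1°C ✓ — passes.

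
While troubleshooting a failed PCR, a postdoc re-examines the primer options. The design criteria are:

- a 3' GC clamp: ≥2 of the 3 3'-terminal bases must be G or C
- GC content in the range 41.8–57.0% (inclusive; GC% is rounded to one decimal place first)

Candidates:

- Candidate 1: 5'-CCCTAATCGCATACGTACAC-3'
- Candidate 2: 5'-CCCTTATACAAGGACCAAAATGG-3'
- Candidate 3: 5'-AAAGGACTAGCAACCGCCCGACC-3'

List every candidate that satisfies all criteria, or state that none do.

Candidate 1 and Candidate 2.

Candidate 1 (20 nt, A=6 T=4 G=2 C=8): 3' end CAC has 2 G/C ✓; GC 10/20 = 50.0% ✓ — passes.
Candidate 2 (23 nt, A=9 T=4 G=4 C=6): 3' end TGG has 2 G/C ✓; GC 10/23 = 43.5% ✓ — passes.
Candidate 3 (23 nt, A=8 T=1 G=5 C=9): 3' end ACC has 2 G/C ✓; GC 14/23 = 60.9%, outside 41.8–57.0% ✗ — fails.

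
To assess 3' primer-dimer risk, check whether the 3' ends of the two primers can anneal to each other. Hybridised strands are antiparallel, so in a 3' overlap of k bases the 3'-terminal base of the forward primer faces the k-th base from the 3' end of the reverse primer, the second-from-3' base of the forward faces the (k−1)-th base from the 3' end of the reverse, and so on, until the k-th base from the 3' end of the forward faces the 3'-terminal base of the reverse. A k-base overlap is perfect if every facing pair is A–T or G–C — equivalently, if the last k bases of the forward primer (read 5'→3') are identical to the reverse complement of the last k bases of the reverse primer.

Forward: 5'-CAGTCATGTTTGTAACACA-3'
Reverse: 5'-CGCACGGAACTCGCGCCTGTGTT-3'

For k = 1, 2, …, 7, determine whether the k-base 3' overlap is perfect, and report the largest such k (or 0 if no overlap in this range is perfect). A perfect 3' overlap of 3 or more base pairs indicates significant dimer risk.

Last 7 bases (5'→3') — forward …TAACACA, reverse …CTGTGTT.
Reverse complement of the reverse primer's last 7 bases: AACACAG; its first k bases are the reverse complement of the reverse primer's last k bases, so a perfect k-base overlap needs the forward primer's last k bases to equal them.
Comparing (forward last k vs required): k=1: A vs A ✓; k=2: CA vs AA ✗; k=3: ACA vs AAC ✗; k=4: CACA vs AACA ✗; k=5: ACACA vs AACAC ✗; k=6: AACACA vs AACACA ✓; k=7: TAACACA vs AACACAG ✗.
Perfect overlaps at k = 1, 6; the largest is 6.

Longest perfect overlap: 6 complementary base pairs; significant dimer risk (threshold 3).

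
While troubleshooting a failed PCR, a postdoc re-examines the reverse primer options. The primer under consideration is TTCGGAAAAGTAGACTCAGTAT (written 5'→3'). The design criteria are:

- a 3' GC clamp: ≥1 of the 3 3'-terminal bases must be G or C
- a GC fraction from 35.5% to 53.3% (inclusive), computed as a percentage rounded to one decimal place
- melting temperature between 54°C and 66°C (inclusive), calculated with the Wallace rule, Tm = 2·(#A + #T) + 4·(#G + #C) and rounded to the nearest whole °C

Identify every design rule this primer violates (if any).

Fails: GC clamp.

Base counts: A=8, T=6, G=5, C=3 (length 22).
GC clamp: 3' end TAT has 0 G/C, need ≥1 ✗
GC content: GC 8/22 = 36.4% ✓
Tm: Tm = 2·14 + 4·8 = 60°C ✓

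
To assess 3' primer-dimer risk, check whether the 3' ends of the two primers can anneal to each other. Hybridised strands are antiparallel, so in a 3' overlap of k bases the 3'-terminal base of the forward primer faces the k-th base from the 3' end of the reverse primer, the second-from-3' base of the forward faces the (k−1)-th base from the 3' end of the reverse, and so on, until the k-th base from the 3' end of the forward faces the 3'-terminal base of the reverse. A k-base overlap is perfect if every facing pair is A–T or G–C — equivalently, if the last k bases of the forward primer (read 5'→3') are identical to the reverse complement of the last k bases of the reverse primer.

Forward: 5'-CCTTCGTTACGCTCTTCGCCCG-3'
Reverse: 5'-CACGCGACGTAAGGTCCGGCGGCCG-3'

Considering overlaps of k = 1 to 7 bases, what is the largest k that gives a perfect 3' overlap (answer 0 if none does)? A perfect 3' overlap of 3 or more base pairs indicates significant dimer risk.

Last 7 bases (5'→3') — forward …TCGCCCG, reverse …GCGGCCG.
Reverse complement of the reverse primer's last 7 bases: CGGCCGC; its first k bases are the reverse complement of the reverse primer's last k bases, so a perfect k-base overlap needs the forward primer's last k bases to equal them.
Comparing (forward last k vs required): k=1: G vs C ✗; k=2: CG vs CG ✓; k=3: CCG vs CGG ✗; k=4: CCCG vs CGGC ✗; k=5: GCCCG vs CGGCC ✗; k=6: CGCCCG vs CGGCCG ✗; k=7: TCGCCCG vs CGGCCGC ✗.
Only k = 2 is perfect, so the longest perfect 3' overlap is 2.

Longest perfect overlap: 2 complementary base pairs; below the dimer-risk threshold (threshold 3).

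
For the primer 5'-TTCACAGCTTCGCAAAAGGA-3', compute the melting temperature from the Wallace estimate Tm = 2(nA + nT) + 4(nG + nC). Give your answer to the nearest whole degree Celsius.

Base counts: A=7, T=4, G=4, C=5 (length 20).
Tm = 2·(7+4) + 4·(4+5) = 2·11 + 4·9 = 22 + 36 = 58°C.

58°C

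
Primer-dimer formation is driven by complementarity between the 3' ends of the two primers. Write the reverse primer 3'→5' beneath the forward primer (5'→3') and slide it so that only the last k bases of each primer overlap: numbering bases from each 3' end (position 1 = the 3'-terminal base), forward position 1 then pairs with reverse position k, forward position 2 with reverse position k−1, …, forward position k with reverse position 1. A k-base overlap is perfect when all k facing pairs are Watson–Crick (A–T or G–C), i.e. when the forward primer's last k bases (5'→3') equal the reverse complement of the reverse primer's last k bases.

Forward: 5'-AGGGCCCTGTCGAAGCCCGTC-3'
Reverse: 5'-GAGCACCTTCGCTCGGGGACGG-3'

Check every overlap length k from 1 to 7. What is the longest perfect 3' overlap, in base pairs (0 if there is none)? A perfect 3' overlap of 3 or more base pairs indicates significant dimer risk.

Longest perfect overlap: 5 complementary base pairs; significant dimer risk (threshold 3).

Last 7 bases (5'→3') — forward …GCCCGTC, reverse …GGGACGG.
Reverse complement of the reverse primer's last 7 bases: CCGTCCC; its first k bases are the reverse complement of the reverse primer's last k bases, so a perfect k-base overlap needs the forward primer's last k bases to equal them.
Comparing (forward last k vs required): k=1: C vs C ✓; k=2: TC vs CC ✗; k=3: GTC vs CCG ✗; k=4: CGTC vs CCGT ✗; k=5: CCGTC vs CCGTC ✓; k=6: CCCGTC vs CCGTCC ✗; k=7: GCCCGTC vs CCGTCCC ✗.
Perfect overlaps at k = 1, 5; the largest is 5.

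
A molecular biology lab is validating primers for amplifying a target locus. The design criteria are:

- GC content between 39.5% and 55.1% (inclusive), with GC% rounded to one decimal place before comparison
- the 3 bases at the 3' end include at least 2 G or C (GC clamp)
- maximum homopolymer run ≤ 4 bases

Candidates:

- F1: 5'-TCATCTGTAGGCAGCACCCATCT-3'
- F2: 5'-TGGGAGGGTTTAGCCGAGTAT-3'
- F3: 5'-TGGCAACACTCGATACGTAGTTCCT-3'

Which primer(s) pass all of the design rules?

F3 only.

F1 (23 nt, A=5 T=6 G=4 C=8): GC 12/23 = 52.2% ✓; 3' end TCT has 1 G/C, need ≥2 ✗; longest run = 3 ✓ — fails.
F2 (21 nt, A=4 T=6 G=9 C=2): GC 11/21 = 52.4% ✓; 3' end TAT has 0 G/C, need ≥2 ✗; longest run = 3 ✓ — fails.
F3 (25 nt, A=6 T=7 G=5 C=7): GC 12/25 = 48.0% ✓; 3' end CCT has 2 G/C ✓; longest run = 2 ✓ — passes.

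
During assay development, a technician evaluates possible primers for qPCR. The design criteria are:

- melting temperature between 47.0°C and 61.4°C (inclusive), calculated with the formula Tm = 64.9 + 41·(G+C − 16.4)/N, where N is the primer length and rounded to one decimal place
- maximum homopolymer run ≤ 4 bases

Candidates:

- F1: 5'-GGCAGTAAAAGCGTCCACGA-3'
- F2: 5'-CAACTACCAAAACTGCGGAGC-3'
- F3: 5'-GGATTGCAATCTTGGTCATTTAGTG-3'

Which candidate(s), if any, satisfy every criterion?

F1 (20 nt, A=7 T=2 G=6 C=5): Tm = 64.9 + 41·(11 − 16.4)/20 = 53.8°C ✓; longest run = 4 ✓ — passes.
F2 (21 nt, A=8 T=2 G=4 C=7): Tm = 64.9 + 41·(11 − 16.4)/21 = 54.4°C ✓; longest run = 4 ✓ — passes.
F3 (25 nt, A=5 T=10 G=7 C=3): Tm = 64.9 + 41·(10 − 16.4)/25 = 54.4°C ✓; longest run = 3 ✓ — passes.

F1, F2 and F3.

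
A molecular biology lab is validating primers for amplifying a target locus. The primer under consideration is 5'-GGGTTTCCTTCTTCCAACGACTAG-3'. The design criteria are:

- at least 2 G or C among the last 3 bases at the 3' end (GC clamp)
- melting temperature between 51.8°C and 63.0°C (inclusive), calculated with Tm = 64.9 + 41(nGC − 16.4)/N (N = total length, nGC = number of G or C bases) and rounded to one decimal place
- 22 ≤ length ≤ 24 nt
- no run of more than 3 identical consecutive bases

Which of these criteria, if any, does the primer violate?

Fails: GC clamp.

Base counts: A=4, T=8, G=5, C=7 (length 24).
GC clamp: 3' end TAG has 1 G/C, need ≥2 ✗
Tm: Tm = 64.9 + 41·(12 − 16.4)/24 = 57.4°C ✓
length: length 24 ✓
homopolymer run: longest run = 3 ✓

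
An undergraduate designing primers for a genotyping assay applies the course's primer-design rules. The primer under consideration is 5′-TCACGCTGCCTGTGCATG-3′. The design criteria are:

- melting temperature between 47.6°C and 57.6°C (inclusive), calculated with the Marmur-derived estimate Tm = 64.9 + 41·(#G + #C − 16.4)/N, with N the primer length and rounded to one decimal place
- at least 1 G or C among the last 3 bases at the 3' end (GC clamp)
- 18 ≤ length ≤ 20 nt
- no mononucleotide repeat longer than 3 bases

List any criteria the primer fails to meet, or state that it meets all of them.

Meets all criteria.

Base counts: A=2, T=5, G=5, C=6 (length 18).
Tm: Tm = 64.9 + 41·(11 − 16.4)/18 = 52.6°C ✓
GC clamp: 3' end ATG has 1 G/C ✓
length: length 18 ✓
homopolymer run: longest run = 2 ✓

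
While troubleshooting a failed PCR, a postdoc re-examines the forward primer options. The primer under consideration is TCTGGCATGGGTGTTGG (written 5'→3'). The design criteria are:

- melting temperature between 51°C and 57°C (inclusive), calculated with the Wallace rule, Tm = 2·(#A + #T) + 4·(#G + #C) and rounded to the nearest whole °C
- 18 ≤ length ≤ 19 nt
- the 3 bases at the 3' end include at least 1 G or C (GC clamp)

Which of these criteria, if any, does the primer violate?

Fails: length.

Base counts: A=1, T=6, G=8, C=2 (length 17).
Tm: Tm = 2·7 + 4·10 = 54°C ✓
length: length 17, outside 18–19 ✗
GC clamp: 3' end TGG has 2 G/C ✓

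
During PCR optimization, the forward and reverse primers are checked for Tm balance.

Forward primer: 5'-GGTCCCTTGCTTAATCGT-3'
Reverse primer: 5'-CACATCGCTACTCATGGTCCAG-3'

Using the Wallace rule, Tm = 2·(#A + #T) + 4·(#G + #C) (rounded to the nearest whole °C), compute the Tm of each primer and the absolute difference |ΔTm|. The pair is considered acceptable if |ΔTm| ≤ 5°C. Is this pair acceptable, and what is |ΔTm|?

|ΔTm| = 14°C; the pair is not acceptable.

Forward: A=2 T=7 G=4 C=5 → Tm = 2·9 + 4·9 = 54°C.
Reverse: A=5 T=5 G=4 C=8 → Tm = 2·10 + 4·12 = 68°C.
|ΔTm| = |54 − 68| = 14°C, > 5°C.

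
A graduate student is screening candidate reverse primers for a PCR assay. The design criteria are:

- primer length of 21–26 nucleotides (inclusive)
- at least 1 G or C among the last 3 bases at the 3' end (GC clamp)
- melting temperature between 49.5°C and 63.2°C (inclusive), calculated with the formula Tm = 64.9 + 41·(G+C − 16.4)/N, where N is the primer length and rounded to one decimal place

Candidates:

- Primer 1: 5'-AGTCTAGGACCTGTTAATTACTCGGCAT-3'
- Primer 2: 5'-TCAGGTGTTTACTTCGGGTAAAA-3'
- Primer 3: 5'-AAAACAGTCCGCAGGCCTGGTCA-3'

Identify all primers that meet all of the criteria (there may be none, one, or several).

Primer 1 (28 nt, A=7 T=9 G=6 C=6): length 28, outside 21–26 ✗; 3' end CAT has 1 G/C ✓; Tm = 64.9 + 41·(12 − 16.4)/28 = 58.5°C ✓ — fails.
Primer 2 (23 nt, A=6 T=8 G=6 C=3): length 23 ✓; 3' end AAA has 0 G/C, need ≥1 ✗; Tm = 64.9 + 41·(9 − 16.4)/23 = 51.7°C ✓ — fails.
Primer 3 (23 nt, A=7 T=3 G=6 C=7): length 23 ✓; 3' end TCA has 1 G/C ✓; Tm = 64.9 + 41·(13 − 16.4)/23 = 58.8°C ✓ — passes.

Primer 3 only.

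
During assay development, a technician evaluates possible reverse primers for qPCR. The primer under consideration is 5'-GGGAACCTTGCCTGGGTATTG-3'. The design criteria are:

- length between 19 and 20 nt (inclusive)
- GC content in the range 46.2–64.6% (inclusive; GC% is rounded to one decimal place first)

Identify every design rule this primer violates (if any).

Base counts: A=3, T=6, G=8, C=4 (length 21).
length: length 21, outside 19–20 ✗
GC content: GC 12/21 = 57.1% ✓

Fails: length.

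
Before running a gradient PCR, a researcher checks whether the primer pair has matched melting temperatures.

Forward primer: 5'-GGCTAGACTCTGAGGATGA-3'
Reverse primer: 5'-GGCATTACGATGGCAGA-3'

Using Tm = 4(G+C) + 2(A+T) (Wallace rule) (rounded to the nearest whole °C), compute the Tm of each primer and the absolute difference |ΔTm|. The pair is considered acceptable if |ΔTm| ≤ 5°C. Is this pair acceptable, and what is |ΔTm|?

|ΔTm| = 6°C; the pair is not acceptable.

Forward: A=5 T=4 G=7 C=3 → Tm = 2·9 + 4·10 = 58°C.
Reverse: A=5 T=3 G=6 C=3 → Tm = 2·8 + 4·9 = 52°C.
|ΔTm| = |58 − 52| = 6°C, > 5°C.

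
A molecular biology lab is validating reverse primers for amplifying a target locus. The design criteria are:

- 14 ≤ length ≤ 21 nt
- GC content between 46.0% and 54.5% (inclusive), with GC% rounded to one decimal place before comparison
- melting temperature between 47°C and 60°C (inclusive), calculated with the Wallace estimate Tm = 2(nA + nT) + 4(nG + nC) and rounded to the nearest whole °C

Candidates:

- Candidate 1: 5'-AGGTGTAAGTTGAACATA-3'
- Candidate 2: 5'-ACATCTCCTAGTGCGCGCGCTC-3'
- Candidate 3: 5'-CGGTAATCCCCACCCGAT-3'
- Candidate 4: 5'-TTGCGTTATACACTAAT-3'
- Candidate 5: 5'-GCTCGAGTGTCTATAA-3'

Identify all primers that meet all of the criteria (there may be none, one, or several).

Candidate 1 (18 nt, A=7 T=5 G=5 C=1): length 18 ✓; GC 6/18 = 33.3%, outside 46.0–54.5% ✗; Tm = 2·12 + 4·6 = 48°C ✓ — fails.
Candidate 2 (22 nt, A=3 T=5 G=5 C=9): length 22, outside 14–21 ✗; GC 14/22 = 63.6%, outside 46.0–54.5% ✗; Tm = 2·8 + 4·14 = 72°C, outside 47–60°C ✗ — fails.
Candidate 3 (18 nt, A=4 T=3 G=3 C=8): length 18 ✓; GC 11/18 = 61.1%, outside 46.0–54.5% ✗; Tm = 2·7 + 4·11 = 58°C ✓ — fails.
Candidate 4 (17 nt, A=5 T=7 G=2 C=3): length 17 ✓; GC 5/17 = 29.4%, outside 46.0–54.5% ✗; Tm = 2·12 + 4·5 = 44°C, outside 47–60°C ✗ — fails.
Candidate 5 (16 nt, A=4 T=5 G=4 C=3): length 16 ✓; GC 7/16 = 43.8%, outside 46.0–54.5% ✗; Tm = 2·9 + 4·7 = 46°C, outside 47–60°C ✗ — fails.

None of the candidates satisfy all criteria.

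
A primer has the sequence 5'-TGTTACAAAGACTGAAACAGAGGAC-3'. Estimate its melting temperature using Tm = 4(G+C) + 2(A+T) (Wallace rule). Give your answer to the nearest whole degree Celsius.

Base counts: A=11, T=4, G=6, C=4 (length 25).
Tm = 2·(11+4) + 4·(6+4) = 2·15 + 4·10 = 30 + 40 = 70°C.

70°C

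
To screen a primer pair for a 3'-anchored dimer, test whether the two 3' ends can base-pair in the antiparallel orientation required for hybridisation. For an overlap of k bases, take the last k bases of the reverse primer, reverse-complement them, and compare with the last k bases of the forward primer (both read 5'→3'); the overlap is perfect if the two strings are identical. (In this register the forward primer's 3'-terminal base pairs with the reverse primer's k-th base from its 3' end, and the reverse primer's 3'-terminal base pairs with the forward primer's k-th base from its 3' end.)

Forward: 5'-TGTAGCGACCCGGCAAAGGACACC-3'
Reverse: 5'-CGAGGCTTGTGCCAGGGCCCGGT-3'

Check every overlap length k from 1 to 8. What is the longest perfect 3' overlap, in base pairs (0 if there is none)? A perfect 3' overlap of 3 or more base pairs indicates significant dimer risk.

Longest perfect overlap: 3 complementary base pairs; significant dimer risk (threshold 3).

Last 8 bases (5'→3') — forward …AGGACACC, reverse …GGCCCGGT.
Reverse complement of the reverse primer's last 8 bases: ACCGGGCC; its first k bases are the reverse complement of the reverse primer's last k bases, so a perfect k-base overlap needs the forward primer's last k bases to equal them.
Comparing (forward last k vs required): k=1: C vs A ✗; k=2: CC vs AC ✗; k=3: ACC vs ACC ✓; k=4: CACC vs ACCG ✗; k=5: ACACC vs ACCGG ✗; k=6: GACACC vs ACCGGG ✗; k=7: GGACACC vs ACCGGGC ✗; k=8: AGGACACC vs ACCGGGCC ✗.
Only k = 3 is perfect, so the longest perfect 3' overlap is 3.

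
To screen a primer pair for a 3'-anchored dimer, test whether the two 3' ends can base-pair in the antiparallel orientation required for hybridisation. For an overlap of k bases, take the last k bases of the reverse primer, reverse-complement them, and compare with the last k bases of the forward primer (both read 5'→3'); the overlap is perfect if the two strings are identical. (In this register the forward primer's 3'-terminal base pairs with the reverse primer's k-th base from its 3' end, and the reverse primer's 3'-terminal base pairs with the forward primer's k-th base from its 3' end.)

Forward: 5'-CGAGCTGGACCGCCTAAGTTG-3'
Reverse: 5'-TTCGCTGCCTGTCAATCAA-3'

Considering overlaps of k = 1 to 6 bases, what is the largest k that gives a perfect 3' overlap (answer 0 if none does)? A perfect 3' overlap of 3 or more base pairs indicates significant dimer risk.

Longest perfect overlap: 3 complementary base pairs; significant dimer risk (threshold 3).

Last 6 bases (5'→3') — forward …AAGTTG, reverse …AATCAA.
Reverse complement of the reverse primer's last 6 bases: TTGATT; its first k bases are the reverse complement of the reverse primer's last k bases, so a perfect k-base overlap needs the forward primer's last k bases to equal them.
Comparing (forward last k vs required): k=1: G vs T ✗; k=2: TG vs TT ✗; k=3: TTG vs TTG ✓; k=4: GTTG vs TTGA ✗; k=5: AGTTG vs TTGAT ✗; k=6: AAGTTG vs TTGATT ✗.
Only k = 3 is perfect, so the longest perfect 3' overlap is 3.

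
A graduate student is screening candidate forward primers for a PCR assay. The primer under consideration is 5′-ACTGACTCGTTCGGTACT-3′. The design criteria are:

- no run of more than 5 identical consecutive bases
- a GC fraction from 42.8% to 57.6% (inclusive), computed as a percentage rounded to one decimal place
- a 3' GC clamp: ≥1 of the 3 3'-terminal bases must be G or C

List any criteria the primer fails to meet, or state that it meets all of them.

Base counts: A=3, T=6, G=4, C=5 (length 18).
homopolymer run: longest run = 2 ✓
GC content: GC 9/18 = 50.0% ✓
GC clamp: 3' end ACT has 1 G/C ✓

Meets all criteria.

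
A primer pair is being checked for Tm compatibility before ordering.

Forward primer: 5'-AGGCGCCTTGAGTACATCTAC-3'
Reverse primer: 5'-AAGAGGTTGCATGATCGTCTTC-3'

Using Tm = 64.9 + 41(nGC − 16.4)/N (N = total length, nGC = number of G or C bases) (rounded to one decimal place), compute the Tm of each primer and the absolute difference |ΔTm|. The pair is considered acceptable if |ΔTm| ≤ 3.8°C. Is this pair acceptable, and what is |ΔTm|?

Forward: G+C = 11, N = 21 → Tm = 64.9 + 41·(11 − 16.4)/21 = 54.4°C.
Reverse: G+C = 10, N = 22 → Tm = 64.9 + 41·(10 − 16.4)/22 = 53.0°C.
|ΔTm| = |54.4 − 53.0| = 1.4°C, ≤ 3.8°C.

|ΔTm| = 1.4°C; the pair is acceptable.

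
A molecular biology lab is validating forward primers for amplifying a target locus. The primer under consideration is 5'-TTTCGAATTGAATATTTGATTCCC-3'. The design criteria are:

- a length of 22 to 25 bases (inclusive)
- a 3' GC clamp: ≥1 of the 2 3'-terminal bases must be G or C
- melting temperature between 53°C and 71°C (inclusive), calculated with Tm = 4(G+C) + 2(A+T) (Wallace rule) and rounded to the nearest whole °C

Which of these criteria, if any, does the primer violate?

Base counts: A=6, T=11, G=3, C=4 (length 24).
length: length 24 ✓
GC clamp: 3' end CC has 2 G/C ✓
Tm: Tm = 2·17 + 4·7 = 62°C ✓

Meets all criteria.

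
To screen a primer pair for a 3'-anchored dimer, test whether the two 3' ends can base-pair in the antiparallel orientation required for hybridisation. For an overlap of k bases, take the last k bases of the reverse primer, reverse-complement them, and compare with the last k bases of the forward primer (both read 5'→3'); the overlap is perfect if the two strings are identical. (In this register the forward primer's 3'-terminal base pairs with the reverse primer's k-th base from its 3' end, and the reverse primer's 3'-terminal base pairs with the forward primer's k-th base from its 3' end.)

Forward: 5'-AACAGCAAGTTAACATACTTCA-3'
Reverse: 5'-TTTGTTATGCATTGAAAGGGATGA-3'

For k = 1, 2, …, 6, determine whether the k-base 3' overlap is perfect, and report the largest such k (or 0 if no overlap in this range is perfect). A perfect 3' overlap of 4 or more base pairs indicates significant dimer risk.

Longest perfect overlap: 3 complementary base pairs; below the dimer-risk threshold (threshold 4).

Last 6 bases (5'→3') — forward …ACTTCA, reverse …GGATGA.
Reverse complement of the reverse primer's last 6 bases: TCATCC; its first k bases are the reverse complement of the reverse primer's last k bases, so a perfect k-base overlap needs the forward primer's last k bases to equal them.
Comparing (forward last k vs required): k=1: A vs T ✗; k=2: CA vs TC ✗; k=3: TCA vs TCA ✓; k=4: TTCA vs TCAT ✗; k=5: CTTCA vs TCATC ✗; k=6: ACTTCA vs TCATCC ✗.
Only k = 3 is perfect, so the longest perfect 3' overlap is 3.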